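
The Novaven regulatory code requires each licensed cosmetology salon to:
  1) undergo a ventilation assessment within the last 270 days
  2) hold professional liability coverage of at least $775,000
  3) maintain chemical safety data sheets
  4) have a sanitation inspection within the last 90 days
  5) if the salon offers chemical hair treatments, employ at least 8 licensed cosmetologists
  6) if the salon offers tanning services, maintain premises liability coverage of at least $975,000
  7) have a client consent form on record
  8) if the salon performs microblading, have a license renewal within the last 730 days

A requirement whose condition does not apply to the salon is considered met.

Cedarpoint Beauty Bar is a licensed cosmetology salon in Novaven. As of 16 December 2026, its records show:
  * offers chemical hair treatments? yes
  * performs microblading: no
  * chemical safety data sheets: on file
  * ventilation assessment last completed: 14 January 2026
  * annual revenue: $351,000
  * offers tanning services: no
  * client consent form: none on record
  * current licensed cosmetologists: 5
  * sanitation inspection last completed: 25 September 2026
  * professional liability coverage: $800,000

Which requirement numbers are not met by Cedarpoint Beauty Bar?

1. ventilation assessment 336 days ago vs limit 270 → not met
2. professional liability coverage $800,000 ≥ $775,000 → met
3. chemical safety data sheets present → met
4. sanitation inspection 82 days ago vs limit 90 → met
5. condition 'offers chemical hair treatments' holds; licensed cosmetologists 5 < 8 → not met
6. condition 'offers tanning services' does not hold → requirement n/a → met
7. client consent form absent → not met
8. condition 'performs microblading' does not hold → requirement n/a → met
Not met: 1, 5, 7

1, 5, 7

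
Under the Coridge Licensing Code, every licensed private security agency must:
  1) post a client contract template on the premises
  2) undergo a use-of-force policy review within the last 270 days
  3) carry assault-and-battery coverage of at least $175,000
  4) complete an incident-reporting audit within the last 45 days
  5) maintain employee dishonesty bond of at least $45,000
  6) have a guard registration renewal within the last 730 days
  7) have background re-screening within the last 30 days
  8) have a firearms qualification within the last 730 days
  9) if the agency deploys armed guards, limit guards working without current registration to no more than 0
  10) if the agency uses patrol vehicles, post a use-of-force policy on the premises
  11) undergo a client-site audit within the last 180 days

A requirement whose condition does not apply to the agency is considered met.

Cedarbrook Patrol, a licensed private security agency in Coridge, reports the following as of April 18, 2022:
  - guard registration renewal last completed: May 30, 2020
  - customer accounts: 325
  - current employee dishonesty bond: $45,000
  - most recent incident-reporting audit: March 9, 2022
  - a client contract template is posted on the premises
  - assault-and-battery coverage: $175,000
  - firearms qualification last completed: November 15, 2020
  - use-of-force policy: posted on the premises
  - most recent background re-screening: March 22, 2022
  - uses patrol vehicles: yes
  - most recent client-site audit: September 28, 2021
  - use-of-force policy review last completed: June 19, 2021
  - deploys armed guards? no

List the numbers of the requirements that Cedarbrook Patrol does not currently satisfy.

1. client contract template present → met
2. use-of-force policy review 303 days ago vs limit 270 → not met
3. assault-and-battery coverage $175,000 ≥ $175,000 → met
4. incident-reporting audit 40 days ago vs limit 45 → met
5. employee dishonesty bond $45,000 ≥ $45,000 → met
6. guard registration renewal 688 days ago vs limit 730 → met
7. background re-screening 27 days ago vs limit 30 → met
8. firearms qualification 519 days ago vs limit 730 → met
9. condition 'deploys armed guards' does not hold → requirement n/a → met
10. condition 'uses patrol vehicles' holds; use-of-force policy present → met
11. client-site audit 202 days ago vs limit 180 → not met
Not met: 2, 11

2, 11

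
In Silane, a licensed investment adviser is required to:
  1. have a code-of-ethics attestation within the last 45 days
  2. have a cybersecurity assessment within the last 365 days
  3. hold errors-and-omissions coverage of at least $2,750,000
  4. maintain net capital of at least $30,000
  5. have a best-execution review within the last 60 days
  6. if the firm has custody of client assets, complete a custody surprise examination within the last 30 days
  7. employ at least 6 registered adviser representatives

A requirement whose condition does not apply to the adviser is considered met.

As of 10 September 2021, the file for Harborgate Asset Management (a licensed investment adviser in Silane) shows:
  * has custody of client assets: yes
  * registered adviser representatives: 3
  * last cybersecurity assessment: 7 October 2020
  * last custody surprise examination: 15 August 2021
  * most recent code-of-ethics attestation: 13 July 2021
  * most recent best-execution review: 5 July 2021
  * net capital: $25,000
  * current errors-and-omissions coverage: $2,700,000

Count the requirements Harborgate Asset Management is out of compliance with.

1. code-of-ethics attestation 59 days ago vs limit 45 → not met
2. cybersecurity assessment 338 days ago vs limit 365 → met
3. errors-and-omissions coverage $2,700,000 < $2,750,000 → not met
4. net capital $25,000 < $30,000 → not met
5. best-execution review 67 days ago vs limit 60 → not met
6. condition 'has custody of client assets' holds; custody surprise examination 26 days ago vs limit 30 → met
7. registered adviser representatives 3 < 6 → not met
Not met: 5 of 7

5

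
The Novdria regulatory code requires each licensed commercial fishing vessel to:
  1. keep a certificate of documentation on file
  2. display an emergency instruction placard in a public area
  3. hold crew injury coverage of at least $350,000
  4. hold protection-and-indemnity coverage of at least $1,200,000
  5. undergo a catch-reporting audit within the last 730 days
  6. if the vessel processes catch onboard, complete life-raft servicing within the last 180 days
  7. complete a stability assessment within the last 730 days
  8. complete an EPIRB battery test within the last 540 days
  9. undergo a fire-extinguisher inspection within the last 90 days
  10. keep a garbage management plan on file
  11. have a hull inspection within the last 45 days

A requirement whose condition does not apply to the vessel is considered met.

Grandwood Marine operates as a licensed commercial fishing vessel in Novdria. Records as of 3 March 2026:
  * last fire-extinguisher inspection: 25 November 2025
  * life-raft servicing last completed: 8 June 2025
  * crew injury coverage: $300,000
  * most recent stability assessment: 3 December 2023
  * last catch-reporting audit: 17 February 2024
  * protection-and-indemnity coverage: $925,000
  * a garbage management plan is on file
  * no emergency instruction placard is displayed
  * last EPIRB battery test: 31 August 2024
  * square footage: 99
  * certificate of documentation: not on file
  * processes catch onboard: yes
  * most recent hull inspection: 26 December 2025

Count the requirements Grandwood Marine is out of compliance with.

10

1. certificate of documentation absent → not met
2. emergency instruction placard absent → not met
3. crew injury coverage $300,000 < $350,000 → not met
4. protection-and-indemnity coverage $925,000 < $1,200,000 → not met
5. catch-reporting audit 745 days ago vs limit 730 → not met
6. condition 'processes catch onboard' holds; life-raft servicing 268 days ago vs limit 180 → not met
7. stability assessment 821 days ago vs limit 730 → not met
8. EPIRB battery test 549 days ago vs limit 540 → not met
9. fire-extinguisher inspection 98 days ago vs limit 90 → not met
10. garbage management plan present → met
11. hull inspection 67 days ago vs limit 45 → not met
Not met: 10 of 11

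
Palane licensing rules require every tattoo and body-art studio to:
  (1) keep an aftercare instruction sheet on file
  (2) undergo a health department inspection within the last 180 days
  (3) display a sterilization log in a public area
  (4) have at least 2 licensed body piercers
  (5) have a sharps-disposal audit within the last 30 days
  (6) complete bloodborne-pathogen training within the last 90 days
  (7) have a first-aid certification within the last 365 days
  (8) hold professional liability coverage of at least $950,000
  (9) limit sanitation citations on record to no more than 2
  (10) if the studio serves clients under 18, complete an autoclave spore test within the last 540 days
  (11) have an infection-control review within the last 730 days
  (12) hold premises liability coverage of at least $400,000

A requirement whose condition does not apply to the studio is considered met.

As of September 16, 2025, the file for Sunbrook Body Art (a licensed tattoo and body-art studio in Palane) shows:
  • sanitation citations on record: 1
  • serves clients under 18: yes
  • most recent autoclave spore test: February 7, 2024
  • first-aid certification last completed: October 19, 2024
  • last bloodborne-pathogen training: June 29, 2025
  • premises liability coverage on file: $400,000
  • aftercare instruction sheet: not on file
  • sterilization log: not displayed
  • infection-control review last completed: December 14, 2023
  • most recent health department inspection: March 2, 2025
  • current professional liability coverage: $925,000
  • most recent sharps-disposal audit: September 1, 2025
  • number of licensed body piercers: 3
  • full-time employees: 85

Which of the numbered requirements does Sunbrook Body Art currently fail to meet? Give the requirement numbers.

1, 2, 3, 8, 10

1. aftercare instruction sheet absent → not met
2. health department inspection 198 days ago vs limit 180 → not met
3. sterilization log absent → not met
4. licensed body piercers 3 ≥ 2 → met
5. sharps-disposal audit 15 days ago vs limit 30 → met
6. bloodborne-pathogen training 79 days ago vs limit 90 → met
7. first-aid certification 332 days ago vs limit 365 → met
8. professional liability coverage $925,000 < $950,000 → not met
9. sanitation citations on record 1 ≤ 2 → met
10. condition 'serves clients under 18' holds; autoclave spore test 587 days ago vs limit 540 → not met
11. infection-control review 642 days ago vs limit 730 → met
12. premises liability coverage $400,000 ≥ $400,000 → met
Not met: 1, 2, 3, 8, 10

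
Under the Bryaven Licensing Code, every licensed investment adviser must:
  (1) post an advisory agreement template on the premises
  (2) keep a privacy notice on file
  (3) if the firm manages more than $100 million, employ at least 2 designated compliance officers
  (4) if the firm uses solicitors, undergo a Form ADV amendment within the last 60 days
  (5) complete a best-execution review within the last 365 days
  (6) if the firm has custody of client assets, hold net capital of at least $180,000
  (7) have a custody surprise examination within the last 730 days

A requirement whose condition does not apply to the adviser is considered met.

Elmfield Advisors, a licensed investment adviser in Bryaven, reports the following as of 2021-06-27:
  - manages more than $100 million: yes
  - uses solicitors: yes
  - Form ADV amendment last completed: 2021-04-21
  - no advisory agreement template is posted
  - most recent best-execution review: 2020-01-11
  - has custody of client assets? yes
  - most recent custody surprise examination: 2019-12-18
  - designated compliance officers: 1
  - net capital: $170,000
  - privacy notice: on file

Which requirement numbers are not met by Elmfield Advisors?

1. advisory agreement template absent → not met
2. privacy notice present → met
3. condition 'manages more than $100 million' holds; designated compliance officers 1 < 2 → not met
4. condition 'uses solicitors' holds; Form ADV amendment 67 days ago vs limit 60 → not met
5. best-execution review 533 days ago vs limit 365 → not met
6. condition 'has custody of client assets' holds; net capital $170,000 < $180,000 → not met
7. custody surprise examination 557 days ago vs limit 730 → met
Not met: 1, 3, 4, 5, 6

1, 3, 4, 5, 6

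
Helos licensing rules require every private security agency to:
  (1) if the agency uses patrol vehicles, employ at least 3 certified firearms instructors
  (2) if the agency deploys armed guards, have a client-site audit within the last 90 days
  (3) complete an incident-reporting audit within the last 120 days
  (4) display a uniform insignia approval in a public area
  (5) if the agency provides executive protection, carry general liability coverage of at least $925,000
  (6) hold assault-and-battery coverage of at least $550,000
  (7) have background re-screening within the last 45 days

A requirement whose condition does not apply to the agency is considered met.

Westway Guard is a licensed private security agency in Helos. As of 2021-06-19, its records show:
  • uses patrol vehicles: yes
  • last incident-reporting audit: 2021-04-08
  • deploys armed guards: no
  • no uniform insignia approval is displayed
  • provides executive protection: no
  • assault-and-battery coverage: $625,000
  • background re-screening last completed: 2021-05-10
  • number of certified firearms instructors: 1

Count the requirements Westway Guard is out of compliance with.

1. condition 'uses patrol vehicles' holds; certified firearms instructors 1 < 3 → not met
2. condition 'deploys armed guards' does not hold → requirement n/a → met
3. incident-reporting audit 72 days ago vs limit 120 → met
4. uniform insignia approval absent → not met
5. condition 'provides executive protection' does not hold → requirement n/a → met
6. assault-and-battery coverage $625,000 ≥ $550,000 → met
7. background re-screening 40 days ago vs limit 45 → met
Not met: 2 of 7

2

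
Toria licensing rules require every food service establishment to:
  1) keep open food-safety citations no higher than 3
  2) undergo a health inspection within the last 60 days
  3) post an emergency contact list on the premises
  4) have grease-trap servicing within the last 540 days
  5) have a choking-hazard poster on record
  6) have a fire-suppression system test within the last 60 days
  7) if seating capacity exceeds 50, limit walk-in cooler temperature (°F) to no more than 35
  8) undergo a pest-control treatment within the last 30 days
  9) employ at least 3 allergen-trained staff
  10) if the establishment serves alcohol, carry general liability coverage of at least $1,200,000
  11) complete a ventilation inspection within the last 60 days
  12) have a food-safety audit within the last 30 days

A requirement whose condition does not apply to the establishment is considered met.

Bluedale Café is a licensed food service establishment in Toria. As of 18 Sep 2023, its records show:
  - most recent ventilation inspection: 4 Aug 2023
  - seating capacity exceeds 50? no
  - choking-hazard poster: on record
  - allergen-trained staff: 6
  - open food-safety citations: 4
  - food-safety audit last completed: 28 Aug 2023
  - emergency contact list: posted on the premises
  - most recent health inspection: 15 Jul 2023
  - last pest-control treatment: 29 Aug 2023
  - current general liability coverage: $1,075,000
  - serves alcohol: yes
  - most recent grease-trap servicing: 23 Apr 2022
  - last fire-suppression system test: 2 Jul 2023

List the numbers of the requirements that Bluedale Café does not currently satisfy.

1, 2, 6, 10

1. open food-safety citations 4 > 3 → not met
2. health inspection 65 days ago vs limit 60 → not met
3. emergency contact list present → met
4. grease-trap servicing 513 days ago vs limit 540 → met
5. choking-hazard poster present → met
6. fire-suppression system test 78 days ago vs limit 60 → not met
7. condition 'seating capacity exceeds 50' does not hold → requirement n/a → met
8. pest-control treatment 20 days ago vs limit 30 → met
9. allergen-trained staff 6 ≥ 3 → met
10. condition 'serves alcohol' holds; general liability coverage $1,075,000 < $1,200,000 → not met
11. ventilation inspection 45 days ago vs limit 60 → met
12. food-safety audit 21 days ago vs limit 30 → met
Not met: 1, 2, 6, 10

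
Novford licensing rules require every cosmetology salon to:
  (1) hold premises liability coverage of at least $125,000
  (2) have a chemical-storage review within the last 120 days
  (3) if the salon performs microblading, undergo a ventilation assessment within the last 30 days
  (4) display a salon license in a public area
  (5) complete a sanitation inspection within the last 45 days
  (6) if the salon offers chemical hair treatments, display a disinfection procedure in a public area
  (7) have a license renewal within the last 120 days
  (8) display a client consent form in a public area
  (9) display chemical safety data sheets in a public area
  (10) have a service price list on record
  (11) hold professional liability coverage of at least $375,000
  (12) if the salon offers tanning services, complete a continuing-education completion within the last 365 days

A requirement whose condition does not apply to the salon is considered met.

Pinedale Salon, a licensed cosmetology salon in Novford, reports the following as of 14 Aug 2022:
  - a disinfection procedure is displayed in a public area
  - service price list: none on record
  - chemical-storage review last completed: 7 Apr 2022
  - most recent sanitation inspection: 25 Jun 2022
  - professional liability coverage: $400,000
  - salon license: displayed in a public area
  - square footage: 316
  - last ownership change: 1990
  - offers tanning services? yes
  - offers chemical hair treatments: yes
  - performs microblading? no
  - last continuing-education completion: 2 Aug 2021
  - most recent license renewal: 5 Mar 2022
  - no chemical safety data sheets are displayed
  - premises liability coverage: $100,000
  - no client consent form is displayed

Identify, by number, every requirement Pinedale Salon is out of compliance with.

1. premises liability coverage $100,000 < $125,000 → not met
2. chemical-storage review 129 days ago vs limit 120 → not met
3. condition 'performs microblading' does not hold → requirement n/a → met
4. salon license present → met
5. sanitation inspection 50 days ago vs limit 45 → not met
6. condition 'offers chemical hair treatments' holds; disinfection procedure present → met
7. license renewal 162 days ago vs limit 120 → not met
8. client consent form absent → not met
9. chemical safety data sheets absent → not met
10. service price list absent → not met
11. professional liability coverage $400,000 ≥ $375,000 → met
12. condition 'offers tanning services' holds; continuing-education completion 377 days ago vs limit 365 → not met
Not met: 1, 2, 5, 7, 8, 9, 10, 12

1, 2, 5, 7, 8, 9, 10, 12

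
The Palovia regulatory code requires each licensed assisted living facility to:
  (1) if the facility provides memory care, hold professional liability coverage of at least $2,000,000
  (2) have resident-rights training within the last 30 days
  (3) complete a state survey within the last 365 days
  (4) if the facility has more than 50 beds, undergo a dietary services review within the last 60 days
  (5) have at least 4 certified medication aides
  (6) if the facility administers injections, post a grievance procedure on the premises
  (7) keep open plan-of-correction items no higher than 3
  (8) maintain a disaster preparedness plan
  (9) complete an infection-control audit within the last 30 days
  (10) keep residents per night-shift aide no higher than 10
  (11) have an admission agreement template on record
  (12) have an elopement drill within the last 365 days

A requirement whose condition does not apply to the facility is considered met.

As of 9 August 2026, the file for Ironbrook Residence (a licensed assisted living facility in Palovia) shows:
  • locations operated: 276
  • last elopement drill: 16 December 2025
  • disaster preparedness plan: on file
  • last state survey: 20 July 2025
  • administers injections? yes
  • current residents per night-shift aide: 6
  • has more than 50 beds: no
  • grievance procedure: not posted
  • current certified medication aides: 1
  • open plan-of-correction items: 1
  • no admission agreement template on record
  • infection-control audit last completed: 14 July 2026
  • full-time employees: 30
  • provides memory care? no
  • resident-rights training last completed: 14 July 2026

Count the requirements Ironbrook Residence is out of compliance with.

1. condition 'provides memory care' does not hold → requirement n/a → met
2. resident-rights training 26 days ago vs limit 30 → met
3. state survey 385 days ago vs limit 365 → not met
4. condition 'has more than 50 beds' does not hold → requirement n/a → met
5. certified medication aides 1 < 4 → not met
6. condition 'administers injections' holds; grievance procedure absent → not met
7. open plan-of-correction items 1 ≤ 3 → met
8. disaster preparedness plan present → met
9. infection-control audit 26 days ago vs limit 30 → met
10. residents per night-shift aide 6 ≤ 10 → met
11. admission agreement template absent → not met
12. elopement drill 236 days ago vs limit 365 → met
Not met: 4 of 12

4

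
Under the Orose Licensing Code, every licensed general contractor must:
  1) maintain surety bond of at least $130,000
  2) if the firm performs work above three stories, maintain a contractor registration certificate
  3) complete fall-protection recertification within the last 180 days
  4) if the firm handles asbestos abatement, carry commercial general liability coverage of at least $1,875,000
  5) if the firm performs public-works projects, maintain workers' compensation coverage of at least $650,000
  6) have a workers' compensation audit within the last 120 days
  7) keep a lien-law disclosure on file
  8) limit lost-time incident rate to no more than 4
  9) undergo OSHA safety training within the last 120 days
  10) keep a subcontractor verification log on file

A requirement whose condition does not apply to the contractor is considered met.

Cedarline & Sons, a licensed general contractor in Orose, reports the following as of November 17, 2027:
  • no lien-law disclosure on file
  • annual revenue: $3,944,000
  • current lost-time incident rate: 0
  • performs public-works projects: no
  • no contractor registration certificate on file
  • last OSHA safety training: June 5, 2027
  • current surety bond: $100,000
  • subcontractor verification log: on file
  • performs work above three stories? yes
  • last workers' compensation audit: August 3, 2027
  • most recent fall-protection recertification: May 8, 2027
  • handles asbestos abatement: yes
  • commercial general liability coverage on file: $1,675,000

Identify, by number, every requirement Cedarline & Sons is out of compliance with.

1. surety bond $100,000 < $130,000 → not met
2. condition 'performs work above three stories' holds; contractor registration certificate absent → not met
3. fall-protection recertification 193 days ago vs limit 180 → not met
4. condition 'handles asbestos abatement' holds; commercial general liability coverage $1,675,000 < $1,875,000 → not met
5. condition 'performs public-works projects' does not hold → requirement n/a → met
6. workers' compensation audit 106 days ago vs limit 120 → met
7. lien-law disclosure absent → not met
8. lost-time incident rate 0 ≤ 4 → met
9. OSHA safety training 165 days ago vs limit 120 → not met
10. subcontractor verification log present → met
Not met: 1, 2, 3, 4, 7, 9

1, 2, 3, 4, 7, 9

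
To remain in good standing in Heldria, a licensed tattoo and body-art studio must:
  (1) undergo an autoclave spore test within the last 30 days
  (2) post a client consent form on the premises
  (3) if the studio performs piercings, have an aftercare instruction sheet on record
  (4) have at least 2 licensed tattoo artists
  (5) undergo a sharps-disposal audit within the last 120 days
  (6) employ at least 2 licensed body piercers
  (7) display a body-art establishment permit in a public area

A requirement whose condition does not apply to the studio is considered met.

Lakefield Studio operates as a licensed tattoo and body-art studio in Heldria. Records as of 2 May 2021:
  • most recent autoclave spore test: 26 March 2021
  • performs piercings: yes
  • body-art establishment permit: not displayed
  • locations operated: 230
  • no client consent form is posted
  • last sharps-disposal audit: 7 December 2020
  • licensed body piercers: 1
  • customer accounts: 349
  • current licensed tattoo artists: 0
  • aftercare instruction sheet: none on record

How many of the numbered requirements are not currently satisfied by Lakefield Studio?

7

1. autoclave spore test 37 days ago vs limit 30 → not met
2. client consent form absent → not met
3. condition 'performs piercings' holds; aftercare instruction sheet absent → not met
4. licensed tattoo artists 0 < 2 → not met
5. sharps-disposal audit 146 days ago vs limit 120 → not met
6. licensed body piercers 1 < 2 → not met
7. body-art establishment permit absent → not met
Not met: 7 of 7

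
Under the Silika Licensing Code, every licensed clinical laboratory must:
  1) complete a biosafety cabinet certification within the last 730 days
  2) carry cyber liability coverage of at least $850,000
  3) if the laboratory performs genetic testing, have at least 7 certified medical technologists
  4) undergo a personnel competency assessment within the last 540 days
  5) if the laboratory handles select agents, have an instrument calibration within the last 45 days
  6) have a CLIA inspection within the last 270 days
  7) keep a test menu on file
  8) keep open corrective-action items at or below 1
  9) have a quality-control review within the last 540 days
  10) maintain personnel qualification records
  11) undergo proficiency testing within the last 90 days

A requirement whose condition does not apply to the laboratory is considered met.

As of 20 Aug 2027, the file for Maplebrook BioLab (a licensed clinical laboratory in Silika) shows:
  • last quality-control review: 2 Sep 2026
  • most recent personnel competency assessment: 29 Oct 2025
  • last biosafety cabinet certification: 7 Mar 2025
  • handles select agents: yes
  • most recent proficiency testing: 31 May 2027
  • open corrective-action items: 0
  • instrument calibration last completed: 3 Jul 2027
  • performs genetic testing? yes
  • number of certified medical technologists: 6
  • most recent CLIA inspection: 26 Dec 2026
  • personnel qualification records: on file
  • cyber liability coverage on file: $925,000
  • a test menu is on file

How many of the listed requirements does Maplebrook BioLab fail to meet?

4

1. biosafety cabinet certification 896 days ago vs limit 730 → not met
2. cyber liability coverage $925,000 ≥ $850,000 → met
3. condition 'performs genetic testing' holds; certified medical technologists 6 < 7 → not met
4. personnel competency assessment 660 days ago vs limit 540 → not met
5. condition 'handles select agents' holds; instrument calibration 48 days ago vs limit 45 → not met
6. CLIA inspection 237 days ago vs limit 270 → met
7. test menu present → met
8. open corrective-action items 0 ≤ 1 → met
9. quality-control review 352 days ago vs limit 540 → met
10. personnel qualification records present → met
11. proficiency testing 81 days ago vs limit 90 → met
Not met: 4 of 11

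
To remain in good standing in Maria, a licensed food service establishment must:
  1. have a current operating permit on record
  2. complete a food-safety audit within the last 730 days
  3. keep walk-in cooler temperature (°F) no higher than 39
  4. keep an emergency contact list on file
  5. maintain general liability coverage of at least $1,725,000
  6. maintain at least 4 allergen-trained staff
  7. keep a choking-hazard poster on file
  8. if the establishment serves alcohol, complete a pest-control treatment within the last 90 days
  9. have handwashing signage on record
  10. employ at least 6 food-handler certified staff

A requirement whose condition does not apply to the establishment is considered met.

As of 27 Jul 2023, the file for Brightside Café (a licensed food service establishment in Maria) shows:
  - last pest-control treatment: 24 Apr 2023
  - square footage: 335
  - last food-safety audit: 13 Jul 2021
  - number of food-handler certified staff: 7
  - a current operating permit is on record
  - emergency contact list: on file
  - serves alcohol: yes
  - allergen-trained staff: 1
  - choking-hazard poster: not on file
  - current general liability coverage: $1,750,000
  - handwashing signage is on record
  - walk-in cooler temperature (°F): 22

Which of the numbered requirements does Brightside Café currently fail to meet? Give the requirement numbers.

2, 6, 7, 8

1. current operating permit present → met
2. food-safety audit 744 days ago vs limit 730 → not met
3. walk-in cooler temperature (°F) 22 ≤ 39 → met
4. emergency contact list present → met
5. general liability coverage $1,750,000 ≥ $1,725,000 → met
6. allergen-trained staff 1 < 4 → not met
7. choking-hazard poster absent → not met
8. condition 'serves alcohol' holds; pest-control treatment 94 days ago vs limit 90 → not met
9. handwashing signage present → met
10. food-handler certified staff 7 ≥ 6 → met
Not met: 2, 6, 7, 8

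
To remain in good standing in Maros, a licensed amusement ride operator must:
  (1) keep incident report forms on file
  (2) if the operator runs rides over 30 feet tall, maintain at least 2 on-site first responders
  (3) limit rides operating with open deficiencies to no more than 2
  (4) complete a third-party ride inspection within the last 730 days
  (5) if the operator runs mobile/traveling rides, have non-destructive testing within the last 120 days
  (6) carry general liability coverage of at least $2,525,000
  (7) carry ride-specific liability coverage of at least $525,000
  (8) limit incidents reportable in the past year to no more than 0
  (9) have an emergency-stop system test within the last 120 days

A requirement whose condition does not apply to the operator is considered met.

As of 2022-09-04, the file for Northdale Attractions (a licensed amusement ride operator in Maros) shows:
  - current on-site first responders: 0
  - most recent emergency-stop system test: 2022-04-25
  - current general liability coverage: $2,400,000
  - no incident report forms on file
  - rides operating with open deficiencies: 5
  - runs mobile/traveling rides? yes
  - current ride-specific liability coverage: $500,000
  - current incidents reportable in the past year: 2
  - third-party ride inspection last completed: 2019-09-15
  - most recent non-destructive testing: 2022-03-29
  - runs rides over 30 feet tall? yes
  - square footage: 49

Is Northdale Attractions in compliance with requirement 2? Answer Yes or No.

2. condition 'runs rides over 30 feet tall' holds; on-site first responders 0 < 2 → not met

No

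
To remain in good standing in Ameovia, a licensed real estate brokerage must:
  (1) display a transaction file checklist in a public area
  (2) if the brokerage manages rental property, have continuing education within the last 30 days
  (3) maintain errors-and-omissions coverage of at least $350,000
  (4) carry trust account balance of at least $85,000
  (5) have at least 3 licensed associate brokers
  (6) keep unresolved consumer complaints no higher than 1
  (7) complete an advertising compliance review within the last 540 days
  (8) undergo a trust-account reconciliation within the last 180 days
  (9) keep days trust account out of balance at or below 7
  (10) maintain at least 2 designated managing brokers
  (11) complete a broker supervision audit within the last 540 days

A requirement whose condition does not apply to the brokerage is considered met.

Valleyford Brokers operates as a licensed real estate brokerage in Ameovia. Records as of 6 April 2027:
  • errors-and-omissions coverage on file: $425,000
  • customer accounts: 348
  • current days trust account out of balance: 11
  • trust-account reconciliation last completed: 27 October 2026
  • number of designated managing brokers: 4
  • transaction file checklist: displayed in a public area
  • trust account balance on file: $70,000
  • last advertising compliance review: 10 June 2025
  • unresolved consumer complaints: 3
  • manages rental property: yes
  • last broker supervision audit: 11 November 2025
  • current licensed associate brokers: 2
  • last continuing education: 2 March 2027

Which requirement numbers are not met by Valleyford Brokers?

2, 4, 5, 6, 7, 9

1. transaction file checklist present → met
2. condition 'manages rental property' holds; continuing education 35 days ago vs limit 30 → not met
3. errors-and-omissions coverage $425,000 ≥ $350,000 → met
4. trust account balance $70,000 < $85,000 → not met
5. licensed associate brokers 2 < 3 → not met
6. unresolved consumer complaints 3 > 1 → not met
7. advertising compliance review 665 days ago vs limit 540 → not met
8. trust-account reconciliation 161 days ago vs limit 180 → met
9. days trust account out of balance 11 > 7 → not met
10. designated managing brokers 4 ≥ 2 → met
11. broker supervision audit 511 days ago vs limit 540 → met
Not met: 2, 4, 5, 6, 7, 9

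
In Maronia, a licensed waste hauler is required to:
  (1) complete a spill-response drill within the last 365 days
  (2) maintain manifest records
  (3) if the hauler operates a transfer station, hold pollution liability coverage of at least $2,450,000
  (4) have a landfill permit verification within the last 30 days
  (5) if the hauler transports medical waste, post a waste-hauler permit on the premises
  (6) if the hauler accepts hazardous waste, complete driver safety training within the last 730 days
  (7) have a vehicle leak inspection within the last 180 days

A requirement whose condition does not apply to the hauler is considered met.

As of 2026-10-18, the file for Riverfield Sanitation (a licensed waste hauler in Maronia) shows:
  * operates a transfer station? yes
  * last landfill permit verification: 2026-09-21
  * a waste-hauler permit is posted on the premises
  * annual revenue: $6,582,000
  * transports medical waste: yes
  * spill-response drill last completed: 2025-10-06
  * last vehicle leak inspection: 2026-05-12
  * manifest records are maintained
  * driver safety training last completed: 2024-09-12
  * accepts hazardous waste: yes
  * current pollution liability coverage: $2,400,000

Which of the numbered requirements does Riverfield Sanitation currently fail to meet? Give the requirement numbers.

1, 3, 6

1. spill-response drill 377 days ago vs limit 365 → not met
2. manifest records present → met
3. condition 'operates a transfer station' holds; pollution liability coverage $2,400,000 < $2,450,000 → not met
4. landfill permit verification 27 days ago vs limit 30 → met
5. condition 'transports medical waste' holds; waste-hauler permit present → met
6. condition 'accepts hazardous waste' holds; driver safety training 766 days ago vs limit 730 → not met
7. vehicle leak inspection 159 days ago vs limit 180 → met
Not met: 1, 3, 6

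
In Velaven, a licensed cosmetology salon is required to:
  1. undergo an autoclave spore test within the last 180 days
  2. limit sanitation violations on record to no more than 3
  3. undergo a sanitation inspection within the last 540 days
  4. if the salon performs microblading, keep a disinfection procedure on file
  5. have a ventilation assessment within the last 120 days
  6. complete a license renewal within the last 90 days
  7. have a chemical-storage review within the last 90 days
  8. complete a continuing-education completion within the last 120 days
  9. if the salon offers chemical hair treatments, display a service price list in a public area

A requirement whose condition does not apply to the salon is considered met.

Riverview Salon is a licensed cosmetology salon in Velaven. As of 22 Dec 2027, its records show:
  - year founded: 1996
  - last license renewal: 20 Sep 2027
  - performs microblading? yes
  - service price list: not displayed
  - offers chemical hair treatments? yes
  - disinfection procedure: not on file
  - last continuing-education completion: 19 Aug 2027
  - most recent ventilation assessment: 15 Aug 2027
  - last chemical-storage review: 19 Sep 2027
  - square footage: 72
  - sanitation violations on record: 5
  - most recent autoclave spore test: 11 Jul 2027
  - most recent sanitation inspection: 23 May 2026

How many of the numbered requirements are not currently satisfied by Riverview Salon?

8

1. autoclave spore test 164 days ago vs limit 180 → met
2. sanitation violations on record 5 > 3 → not met
3. sanitation inspection 578 days ago vs limit 540 → not met
4. condition 'performs microblading' holds; disinfection procedure absent → not met
5. ventilation assessment 129 days ago vs limit 120 → not met
6. license renewal 93 days ago vs limit 90 → not met
7. chemical-storage review 94 days ago vs limit 90 → not met
8. continuing-education completion 125 days ago vs limit 120 → not met
9. condition 'offers chemical hair treatments' holds; service price list absent → not met
Not met: 8 of 9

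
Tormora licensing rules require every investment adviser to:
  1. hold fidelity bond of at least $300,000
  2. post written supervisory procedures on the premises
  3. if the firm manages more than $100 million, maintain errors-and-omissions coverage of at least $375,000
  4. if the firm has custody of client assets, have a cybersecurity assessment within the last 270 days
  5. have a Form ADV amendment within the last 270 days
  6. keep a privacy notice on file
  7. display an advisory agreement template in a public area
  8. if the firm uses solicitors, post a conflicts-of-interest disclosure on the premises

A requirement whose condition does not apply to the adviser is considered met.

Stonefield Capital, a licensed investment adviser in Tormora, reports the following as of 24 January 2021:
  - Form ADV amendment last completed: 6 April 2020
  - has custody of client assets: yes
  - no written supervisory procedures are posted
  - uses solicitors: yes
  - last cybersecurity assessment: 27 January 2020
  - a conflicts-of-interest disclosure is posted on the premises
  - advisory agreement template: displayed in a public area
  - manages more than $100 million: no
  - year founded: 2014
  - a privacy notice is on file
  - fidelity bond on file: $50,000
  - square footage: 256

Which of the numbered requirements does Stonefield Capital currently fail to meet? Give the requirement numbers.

1. fidelity bond $50,000 < $300,000 → not met
2. written supervisory procedures absent → not met
3. condition 'manages more than $100 million' does not hold → requirement n/a → met
4. condition 'has custody of client assets' holds; cybersecurity assessment 363 days ago vs limit 270 → not met
5. Form ADV amendment 293 days ago vs limit 270 → not met
6. privacy notice present → met
7. advisory agreement template present → met
8. condition 'uses solicitors' holds; conflicts-of-interest disclosure present → met
Not met: 1, 2, 4, 5

1, 2, 4, 5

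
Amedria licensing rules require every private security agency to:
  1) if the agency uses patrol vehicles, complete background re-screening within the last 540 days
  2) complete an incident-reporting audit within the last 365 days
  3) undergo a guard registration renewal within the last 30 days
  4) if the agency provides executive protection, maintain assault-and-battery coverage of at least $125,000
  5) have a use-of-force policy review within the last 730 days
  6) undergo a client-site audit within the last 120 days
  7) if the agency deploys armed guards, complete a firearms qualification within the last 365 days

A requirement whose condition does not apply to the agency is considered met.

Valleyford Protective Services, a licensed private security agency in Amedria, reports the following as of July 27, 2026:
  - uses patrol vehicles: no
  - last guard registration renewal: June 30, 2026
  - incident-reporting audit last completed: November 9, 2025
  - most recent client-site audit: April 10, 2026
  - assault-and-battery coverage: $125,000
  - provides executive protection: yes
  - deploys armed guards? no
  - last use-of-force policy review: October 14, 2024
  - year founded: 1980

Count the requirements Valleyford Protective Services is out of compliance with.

1. condition 'uses patrol vehicles' does not hold → requirement n/a → met
2. incident-reporting audit 260 days ago vs limit 365 → met
3. guard registration renewal 27 days ago vs limit 30 → met
4. condition 'provides executive protection' holds; assault-and-battery coverage $125,000 ≥ $125,000 → met
5. use-of-force policy review 651 days ago vs limit 730 → met
6. client-site audit 108 days ago vs limit 120 → met
7. condition 'deploys armed guards' does not hold → requirement n/a → met
Not met: 0 of 7

0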